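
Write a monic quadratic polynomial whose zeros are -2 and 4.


p(t) = (t + 2)(t - 4)
Expand: t^2 - 2t - 8


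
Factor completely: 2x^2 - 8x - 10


Roots satisfy r1 + r2 = -b/a = 4 and r1*r2 = c/a = -5.
So r1 = -1, r2 = 5.
2x^2 - 8x - 10 = 2(x - r1)(x - r2) = 2(x + 1)(x - 5)


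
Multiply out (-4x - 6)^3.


Expand (-4x - 6)^3 by repeated multiplication:
  (-4x - 6)^2 = 16x^2 + 48x + 36
= -64x^3 - 288x^2 - 432x - 216


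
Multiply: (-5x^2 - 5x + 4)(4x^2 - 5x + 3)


Distribute each term of the first polynomial:
  (-5x^2)(4x^2 - 5x + 3) = -20x^4 + 25x^3 - 15x^2
  (-5x)(4x^2 - 5x + 3) = -20x^3 + 25x^2 - 15x
  (4)(4x^2 - 5x + 3) = 16x^2 - 20x + 12
Sum: -20x^4 + 5x^3 + 26x^2 - 35x + 12


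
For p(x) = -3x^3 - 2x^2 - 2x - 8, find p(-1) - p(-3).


p(-1) = -5
p(-3) = 61
p(-1) - p(-3) = -5 - 61 = -66


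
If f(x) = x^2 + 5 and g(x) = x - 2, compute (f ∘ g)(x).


Substitute g(x) into f:
f(g(x)) = 1*(x - 2)^2 + 5
(x - 2)^2 = x^2 - 4x + 4
Expand and combine: x^2 - 4x + 9


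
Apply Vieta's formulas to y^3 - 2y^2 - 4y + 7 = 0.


Monic cubic y^3+by^2+cy+d=0: sum=-b, pairwise sum=c, product=-d.
b=-2, c=-4, d=7
r1+r2+r3 = 2
r1r2+r1r3+r2r3 = -4
r1r2r3 = -7


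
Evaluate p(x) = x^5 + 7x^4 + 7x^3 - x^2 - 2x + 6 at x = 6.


Using direct substitution:
  1 * (6)^5 = 7776
  7 * (6)^4 = 9072
  7 * (6)^3 = 1512
  -1 * (6)^2 = -36
  -2 * (6)^1 = -12
  constant: 6
Sum = 7776 + 9072 + 1512 - 36 - 12 + 6 = 18318


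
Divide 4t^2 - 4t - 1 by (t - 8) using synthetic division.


Synthetic division with c = 8. Coefficients: 4, -4, -1
Bring down 4.
  4 * 8 = 32; 32 - 4 = 28
  28 * 8 = 224; 224 - 1 = 223
Quotient: 4t + 28, Remainder: 223


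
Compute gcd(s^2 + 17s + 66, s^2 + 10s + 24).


Factor each:
  s^2 + 17s + 66 = (s + 6)(s + 11)
  s^2 + 10s + 24 = (s + 6)(s + 4)
Common monic factor: s + 6


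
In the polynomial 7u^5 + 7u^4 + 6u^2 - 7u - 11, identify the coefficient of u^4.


Read off the coefficient of u^4: 7


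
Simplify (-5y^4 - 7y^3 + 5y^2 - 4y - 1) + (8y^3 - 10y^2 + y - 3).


Align terms by degree and add:
  -5y^4 - 7y^3 + 5y^2 - 4y - 1
+ 8y^3 - 10y^2 + y - 3
= -5y^4 + y^3 - 5y^2 - 3y - 4


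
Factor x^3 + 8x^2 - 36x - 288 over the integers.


Try integer roots (divisors of -288). x=-6: p(-6)=0.
Divide out (x + 6): quotient is x^2 + 2x - 48.
Factor the quadratic: (x - 6)(x + 8)
Result: (x + 6)(x - 6)(x + 8)


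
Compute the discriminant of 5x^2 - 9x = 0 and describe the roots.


D = b^2 - 4ac = (-9)^2 - 4(5)(0) = 81 = 81
Since D > 0: two distinct rational roots


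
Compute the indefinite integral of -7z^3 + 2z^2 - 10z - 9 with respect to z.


Reverse power rule on each term:
  ∫ -7z^3 dz = -(7/4)z^4
  ∫ 2z^2 dz = (2/3)z^3
  ∫ -10z dz = -5z^2
  ∫ -9 dz = -9z
F(z) = -(7/4)z^4 + (2/3)z^3 - 5z^2 - 9z + C


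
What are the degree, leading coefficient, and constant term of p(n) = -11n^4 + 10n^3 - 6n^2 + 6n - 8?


Highest power of n is 4, with coefficient -11. Constant term is -8.
Degree = 4, leading coefficient = -11, constant term = -8


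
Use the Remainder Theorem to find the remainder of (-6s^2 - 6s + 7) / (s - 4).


By the Remainder Theorem, the remainder equals p(4):
  -6*(4)^2 = -96
  -6*(4)^1 = -24
  constant: 7
Sum: -96 - 24 + 7 = -113


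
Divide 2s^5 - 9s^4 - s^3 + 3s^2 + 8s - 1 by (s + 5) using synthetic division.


Synthetic division with c = -5. Coefficients: 2, -9, -1, 3, 8, -1
Bring down 2.
  2 * -5 = -10; -10 - 9 = -19
  -19 * -5 = 95; 95 - 1 = 94
  94 * -5 = -470; -470 + 3 = -467
  -467 * -5 = 2335; 2335 + 8 = 2343
  2343 * -5 = -11715; -11715 - 1 = -11716
Quotient: 2s^4 - 19s^3 + 94s^2 - 467s + 2343, Remainder: -11716


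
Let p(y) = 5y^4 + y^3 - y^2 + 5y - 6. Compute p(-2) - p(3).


p(-2) = 52
p(3) = 432
p(-2) - p(3) = 52 - 432 = -380


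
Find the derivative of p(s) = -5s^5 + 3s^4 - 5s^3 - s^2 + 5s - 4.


Apply the power rule term by term:
  d/ds(-5s^5) = -25s^4
  d/ds(3s^4) = 12s^3
  d/ds(-5s^3) = -15s^2
  d/ds(-s^2) = -2s
  d/ds(5s) = 5
  d/ds(-4) = 0
p'(s) = -25s^4 + 12s^3 - 15s^2 - 2s + 5


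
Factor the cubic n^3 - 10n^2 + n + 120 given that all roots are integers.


Try integer roots (divisors of 120). n=5: p(5)=0.
Divide out (n - 5): quotient is n^2 - 5n - 24.
Factor the quadratic: (n - 8)(n + 3)
Result: (n - 5)(n - 8)(n + 3)


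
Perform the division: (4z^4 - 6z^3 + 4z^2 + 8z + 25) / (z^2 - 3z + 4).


(4z^4 - 6z^3 + 4z^2 + 8z + 25) / (z^2 - 3z + 4)
Step 1: 4z^2 * (z^2 - 3z + 4) = 4z^4 - 12z^3 + 16z^2; subtract.
Step 2: 6z * (z^2 - 3z + 4) = 6z^3 - 18z^2 + 24z; subtract.
Step 3: 6 * (z^2 - 3z + 4) = 6z^2 - 18z + 24; subtract.
Quotient: 4z^2 + 6z + 6, Remainder: 2z + 1


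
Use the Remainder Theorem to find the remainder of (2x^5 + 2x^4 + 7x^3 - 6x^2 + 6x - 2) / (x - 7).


By the Remainder Theorem, the remainder equals p(7):
  2*(7)^5 = 33614
  2*(7)^4 = 4802
  7*(7)^3 = 2401
  -6*(7)^2 = -294
  6*(7)^1 = 42
  constant: -2
Sum: 33614 + 4802 + 2401 - 294 + 42 - 2 = 40563


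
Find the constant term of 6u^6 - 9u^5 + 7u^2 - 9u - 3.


Read off the constant term: -3


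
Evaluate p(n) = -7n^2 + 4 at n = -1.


Using direct substitution:
  -7 * (-1)^2 = -7
  0 * (-1)^1 = 0
  constant: 4
Sum = -7 + 0 + 4 = -3


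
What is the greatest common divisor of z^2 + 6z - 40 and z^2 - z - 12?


Factor each:
  z^2 + 6z - 40 = (z - 4)(z + 10)
  z^2 - z - 12 = (z - 4)(z + 3)
Common monic factor: z - 4


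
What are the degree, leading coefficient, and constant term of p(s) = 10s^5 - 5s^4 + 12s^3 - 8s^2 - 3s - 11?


Highest power of s is 5, with coefficient 10. Constant term is -11.
Degree = 5, leading coefficient = 10, constant term = -11


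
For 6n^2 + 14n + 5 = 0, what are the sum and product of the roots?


For an^2+bn+c=0: sum = -b/a, product = c/a.
a=6, b=14, c=5
Sum = -(14)/6 = -7/3
Product = (5)/6 = 5/6


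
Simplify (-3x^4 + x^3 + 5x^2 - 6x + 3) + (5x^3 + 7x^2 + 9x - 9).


Align terms by degree and add:
  -3x^4 + x^3 + 5x^2 - 6x + 3
+ 5x^3 + 7x^2 + 9x - 9
= -3x^4 + 6x^3 + 12x^2 + 3x - 6


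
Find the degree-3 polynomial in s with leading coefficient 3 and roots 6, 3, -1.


p(s) = 3(s - 6)(s - 3)(s + 1)
Expand: 3s^3 - 24s^2 + 27s + 54


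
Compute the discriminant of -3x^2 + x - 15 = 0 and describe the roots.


D = b^2 - 4ac = (1)^2 - 4(-3)(-15) = 1 - 180 = -179
Since D < 0: two complex conjugate roots (no real roots)


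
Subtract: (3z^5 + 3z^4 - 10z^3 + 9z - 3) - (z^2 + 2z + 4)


Distribute the minus sign:
  (3z^5 + 3z^4 - 10z^3 + 9z - 3)
- (z^2 + 2z + 4)
Negate second polynomial: -z^2 - 2z - 4
Add: 3z^5 + 3z^4 - 10z^3 - z^2 + 7z - 7


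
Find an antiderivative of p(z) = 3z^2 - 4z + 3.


Reverse power rule on each term:
  ∫ 3z^2 dz = z^3
  ∫ -4z dz = -2z^2
  ∫ 3 dz = 3z
F(z) = z^3 - 2z^2 + 3z + C


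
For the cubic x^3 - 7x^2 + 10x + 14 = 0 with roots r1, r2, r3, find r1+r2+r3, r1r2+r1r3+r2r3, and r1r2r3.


Monic cubic x^3+bx^2+cx+d=0: sum=-b, pairwise sum=c, product=-d.
b=-7, c=10, d=14
r1+r2+r3 = 7
r1r2+r1r3+r2r3 = 10
r1r2r3 = -14


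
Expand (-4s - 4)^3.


Expand (-4s - 4)^3 by repeated multiplication:
  (-4s - 4)^2 = 16s^2 + 32s + 16
= -64s^3 - 192s^2 - 192s - 64


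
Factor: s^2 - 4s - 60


Roots satisfy r1 + r2 = -b/a = 4 and r1*r2 = c/a = -60.
So r1 = 10, r2 = -6.
s^2 - 4s - 60 = (s - r1)(s - r2) = (s - 10)(s + 6)


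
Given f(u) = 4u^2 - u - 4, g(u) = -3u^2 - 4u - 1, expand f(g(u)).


Substitute g(u) into f:
f(g(u)) = 4*(-3u^2 - 4u - 1)^2 + (-1)*(-3u^2 - 4u - 1) + (-4)
(-3u^2 - 4u - 1)^2 = 9u^4 + 24u^3 + 22u^2 + 8u + 1
Expand and combine: 36u^4 + 96u^3 + 91u^2 + 36u + 1


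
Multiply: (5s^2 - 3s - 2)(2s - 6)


Distribute each term of the first polynomial:
  (5s^2)(2s - 6) = 10s^3 - 30s^2
  (-3s)(2s - 6) = -6s^2 + 18s
  (-2)(2s - 6) = -4s + 12
Sum: 10s^3 - 36s^2 + 14s + 12


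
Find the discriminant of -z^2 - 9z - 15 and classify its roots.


D = b^2 - 4ac = (-9)^2 - 4(-1)(-15) = 81 - 60 = 21
Since D > 0: two distinct irrational roots


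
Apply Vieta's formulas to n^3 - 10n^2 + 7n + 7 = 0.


Monic cubic n^3+bn^2+cn+d=0: sum=-b, pairwise sum=c, product=-d.
b=-10, c=7, d=7
r1+r2+r3 = 10
r1r2+r1r3+r2r3 = 7
r1r2r3 = -7


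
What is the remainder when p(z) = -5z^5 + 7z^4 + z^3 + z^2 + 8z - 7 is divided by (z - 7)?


By the Remainder Theorem, the remainder equals p(7):
  -5*(7)^5 = -84035
  7*(7)^4 = 16807
  1*(7)^3 = 343
  1*(7)^2 = 49
  8*(7)^1 = 56
  constant: -7
Sum: -84035 + 16807 + 343 + 49 + 56 - 7 = -66787


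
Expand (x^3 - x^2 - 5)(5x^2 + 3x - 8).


Distribute each term of the first polynomial:
  (x^3)(5x^2 + 3x - 8) = 5x^5 + 3x^4 - 8x^3
  (-x^2)(5x^2 + 3x - 8) = -5x^4 - 3x^3 + 8x^2
  (-5)(5x^2 + 3x - 8) = -25x^2 - 15x + 40
Sum: 5x^5 - 2x^4 - 11x^3 - 17x^2 - 15x + 40


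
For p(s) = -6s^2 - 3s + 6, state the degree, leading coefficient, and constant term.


Highest power of s is 2, with coefficient -6. Constant term is 6.
Degree = 2, leading coefficient = -6, constant term = 6


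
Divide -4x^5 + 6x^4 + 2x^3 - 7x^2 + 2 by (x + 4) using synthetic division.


Synthetic division with c = -4. Coefficients: -4, 6, 2, -7, 0, 2
Bring down -4.
  -4 * -4 = 16; 16 + 6 = 22
  22 * -4 = -88; -88 + 2 = -86
  -86 * -4 = 344; 344 - 7 = 337
  337 * -4 = -1348; -1348 + 0 = -1348
  -1348 * -4 = 5392; 5392 + 2 = 5394
Quotient: -4x^4 + 22x^3 - 86x^2 + 337x - 1348, Remainder: 5394


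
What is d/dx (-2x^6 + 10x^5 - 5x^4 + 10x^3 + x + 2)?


Apply the power rule term by term:
  d/dx(-2x^6) = -12x^5
  d/dx(10x^5) = 50x^4
  d/dx(-5x^4) = -20x^3
  d/dx(10x^3) = 30x^2
  d/dx(x) = 1
  d/dx(2) = 0
p'(x) = -12x^5 + 50x^4 - 20x^3 + 30x^2 + 1


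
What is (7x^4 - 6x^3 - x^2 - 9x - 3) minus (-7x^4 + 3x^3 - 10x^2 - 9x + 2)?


Distribute the minus sign:
  (7x^4 - 6x^3 - x^2 - 9x - 3)
- (-7x^4 + 3x^3 - 10x^2 - 9x + 2)
Negate second polynomial: 7x^4 - 3x^3 + 10x^2 + 9x - 2
Add: 14x^4 - 9x^3 + 9x^2 - 5


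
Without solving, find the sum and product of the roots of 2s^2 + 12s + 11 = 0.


For as^2+bs+c=0: sum = -b/a, product = c/a.
a=2, b=12, c=11
Sum = -(12)/2 = -6
Product = (11)/2 = 11/2


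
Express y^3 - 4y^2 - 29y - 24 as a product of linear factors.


Try integer roots (divisors of -24). y=8: p(8)=0.
Divide out (y - 8): quotient is y^2 + 4y + 3.
Factor the quadratic: (y + 3)(y + 1)
Result: (y - 8)(y + 3)(y + 1)


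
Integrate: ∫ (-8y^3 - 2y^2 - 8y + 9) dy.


Reverse power rule on each term:
  ∫ -8y^3 dy = -2y^4
  ∫ -2y^2 dy = -(2/3)y^3
  ∫ -8y dy = -4y^2
  ∫ 9 dy = 9y
F(y) = -2y^4 - (2/3)y^3 - 4y^2 + 9y + C


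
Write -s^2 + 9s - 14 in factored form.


Roots satisfy r1 + r2 = -b/a = 9 and r1*r2 = c/a = 14.
So r1 = 7, r2 = 2.
-s^2 + 9s - 14 = -(s - r1)(s - r2) = -(s - 7)(s - 2)


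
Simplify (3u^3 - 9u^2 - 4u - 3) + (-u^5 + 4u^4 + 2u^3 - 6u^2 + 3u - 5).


Align terms by degree and add:
  3u^3 - 9u^2 - 4u - 3
  -u^5 + 4u^4 + 2u^3 - 6u^2 + 3u - 5
= -u^5 + 4u^4 + 5u^3 - 15u^2 - u - 8


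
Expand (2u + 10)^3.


Expand (2u + 10)^3 by repeated multiplication:
  (2u + 10)^2 = 4u^2 + 40u + 100
= 8u^3 + 120u^2 + 600u + 1000


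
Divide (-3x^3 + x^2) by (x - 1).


(-3x^3 + x^2) / (x - 1)
Step 1: -3x^2 * (x - 1) = -3x^3 + 3x^2; subtract.
Step 2: -2x * (x - 1) = -2x^2 + 2x; subtract.
Step 3: -2 * (x - 1) = -2x + 2; subtract.
Quotient: -3x^2 - 2x - 2, Remainder: -2


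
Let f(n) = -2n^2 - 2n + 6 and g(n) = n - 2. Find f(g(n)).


Substitute g(n) into f:
f(g(n)) = -2*(n - 2)^2 + (-2)*(n - 2) + 6
(n - 2)^2 = n^2 - 4n + 4
Expand and combine: -2n^2 + 6n + 2


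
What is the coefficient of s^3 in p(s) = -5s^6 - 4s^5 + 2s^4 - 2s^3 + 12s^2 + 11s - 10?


Read off the coefficient of s^3: -2


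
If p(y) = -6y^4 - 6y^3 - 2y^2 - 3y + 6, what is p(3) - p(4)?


p(3) = -669
p(4) = -1958
p(3) - p(4) = -669 + 1958 = 1289


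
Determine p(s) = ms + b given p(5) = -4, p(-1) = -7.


p(s) = ms + b. Using p(5)=-4, p(-1)=-7:
m = (-4 + 7)/(5 + 1) = 3/6 = 1/2
b = -4 - m*(5) = -4 - 5/2 = -13/2
p(s) = (1/2)s - (13/2)


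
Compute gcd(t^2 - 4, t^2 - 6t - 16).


Factor each:
  t^2 - 4 = (t + 2)(t - 2)
  t^2 - 6t - 16 = (t + 2)(t - 8)
Common monic factor: t + 2


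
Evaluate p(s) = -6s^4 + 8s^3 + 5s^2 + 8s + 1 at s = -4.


Using direct substitution:
  -6 * (-4)^4 = -1536
  8 * (-4)^3 = -512
  5 * (-4)^2 = 80
  8 * (-4)^1 = -32
  constant: 1
Sum = -1536 - 512 + 80 - 32 + 1 = -1999


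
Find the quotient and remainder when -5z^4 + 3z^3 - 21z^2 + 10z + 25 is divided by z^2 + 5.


(-5z^4 + 3z^3 - 21z^2 + 10z + 25) / (z^2 + 5)
Step 1: -5z^2 * (z^2 + 5) = -5z^4 - 25z^2; subtract.
Step 2: 3z * (z^2 + 5) = 3z^3 + 15z; subtract.
Step 3: 4 * (z^2 + 5) = 4z^2 + 20; subtract.
Quotient: -5z^2 + 3z + 4, Remainder: -5z + 5


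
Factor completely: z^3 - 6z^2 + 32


Try integer roots (divisors of 32). z=-2: p(-2)=0.
Divide out (z + 2): quotient is z^2 - 8z + 16.
Factor the quadratic: (z - 4)(z - 4)
Result: (z + 2)(z - 4)(z - 4)


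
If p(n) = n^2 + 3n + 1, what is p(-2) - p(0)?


p(-2) = -1
p(0) = 1
p(-2) - p(0) = -1 - 1 = -2


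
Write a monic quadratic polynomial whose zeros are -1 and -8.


p(s) = (s + 1)(s + 8)
Expand: s^2 + 9s + 8


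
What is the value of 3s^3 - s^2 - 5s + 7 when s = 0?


Using direct substitution:
  3 * (0)^3 = 0
  -1 * (0)^2 = 0
  -5 * (0)^1 = 0
  constant: 7
Sum = 0 + 0 + 0 + 7 = 7


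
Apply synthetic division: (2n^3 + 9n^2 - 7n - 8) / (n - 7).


Synthetic division with c = 7. Coefficients: 2, 9, -7, -8
Bring down 2.
  2 * 7 = 14; 14 + 9 = 23
  23 * 7 = 161; 161 - 7 = 154
  154 * 7 = 1078; 1078 - 8 = 1070
Quotient: 2n^2 + 23n + 154, Remainder: 1070


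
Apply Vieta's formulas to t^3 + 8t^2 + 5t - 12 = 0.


Monic cubic t^3+bt^2+ct+d=0: sum=-b, pairwise sum=c, product=-d.
b=8, c=5, d=-12
r1+r2+r3 = -8
r1r2+r1r3+r2r3 = 5
r1r2r3 = 12


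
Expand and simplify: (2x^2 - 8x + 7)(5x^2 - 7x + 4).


Distribute each term of the first polynomial:
  (2x^2)(5x^2 - 7x + 4) = 10x^4 - 14x^3 + 8x^2
  (-8x)(5x^2 - 7x + 4) = -40x^3 + 56x^2 - 32x
  (7)(5x^2 - 7x + 4) = 35x^2 - 49x + 28
Sum: 10x^4 - 54x^3 + 99x^2 - 81x + 28


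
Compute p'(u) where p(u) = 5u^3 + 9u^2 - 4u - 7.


Apply the power rule term by term:
  d/du(5u^3) = 15u^2
  d/du(9u^2) = 18u
  d/du(-4u) = -4
  d/du(-7) = 0
p'(u) = 15u^2 + 18u - 4


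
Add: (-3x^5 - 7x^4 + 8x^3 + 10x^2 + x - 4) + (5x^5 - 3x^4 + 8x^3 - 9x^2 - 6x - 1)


Align terms by degree and add:
  -3x^5 - 7x^4 + 8x^3 + 10x^2 + x - 4
+ 5x^5 - 3x^4 + 8x^3 - 9x^2 - 6x - 1
= 2x^5 - 10x^4 + 16x^3 + x^2 - 5x - 5


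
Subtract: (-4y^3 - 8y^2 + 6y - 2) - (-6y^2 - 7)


Distribute the minus sign:
  (-4y^3 - 8y^2 + 6y - 2)
- (-6y^2 - 7)
Negate second polynomial: 6y^2 + 7
Add: -4y^3 - 2y^2 + 6y + 5


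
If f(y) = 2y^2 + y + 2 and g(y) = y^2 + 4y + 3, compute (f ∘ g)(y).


Substitute g(y) into f:
f(g(y)) = 2*(y^2 + 4y + 3)^2 + 1*(y^2 + 4y + 3) + 2
(y^2 + 4y + 3)^2 = y^4 + 8y^3 + 22y^2 + 24y + 9
Expand and combine: 2y^4 + 16y^3 + 45y^2 + 52y + 23


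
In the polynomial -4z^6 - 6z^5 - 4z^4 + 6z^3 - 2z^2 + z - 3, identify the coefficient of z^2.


Read off the coefficient of z^2: -2


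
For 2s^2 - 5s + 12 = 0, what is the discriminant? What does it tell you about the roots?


D = b^2 - 4ac = (-5)^2 - 4(2)(12) = 25 - 96 = -71
Since D < 0: two complex conjugate roots (no real roots)


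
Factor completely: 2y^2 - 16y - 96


Roots satisfy r1 + r2 = -b/a = 8 and r1*r2 = c/a = -48.
So r1 = -4, r2 = 12.
2y^2 - 16y - 96 = 2(y - r1)(y - r2) = 2(y + 4)(y - 12)


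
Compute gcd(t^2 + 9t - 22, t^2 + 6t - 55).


Factor each:
  t^2 + 9t - 22 = (t + 11)(t - 2)
  t^2 + 6t - 55 = (t + 11)(t - 5)
Common monic factor: t + 11


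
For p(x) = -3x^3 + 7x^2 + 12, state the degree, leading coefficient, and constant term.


Highest power of x is 3, with coefficient -3. Constant term is 12.
Degree = 3, leading coefficient = -3, constant term = 12


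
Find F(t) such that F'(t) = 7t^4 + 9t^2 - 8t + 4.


Reverse power rule on each term:
  ∫ 7t^4 dt = (7/5)t^5
  ∫ 9t^2 dt = 3t^3
  ∫ -8t dt = -4t^2
  ∫ 4 dt = 4t
F(t) = (7/5)t^5 + 3t^3 - 4t^2 + 4t + C


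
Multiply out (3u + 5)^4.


Expand (3u + 5)^4 by repeated multiplication:
  (3u + 5)^2 = 9u^2 + 30u + 25
  (3u + 5)^3 = 27u^3 + 135u^2 + 225u + 125
= 81u^4 + 540u^3 + 1350u^2 + 1500u + 625


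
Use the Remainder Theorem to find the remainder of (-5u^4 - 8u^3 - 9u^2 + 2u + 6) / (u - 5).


By the Remainder Theorem, the remainder equals p(5):
  -5*(5)^4 = -3125
  -8*(5)^3 = -1000
  -9*(5)^2 = -225
  2*(5)^1 = 10
  constant: 6
Sum: -3125 - 1000 - 225 + 10 + 6 = -4334


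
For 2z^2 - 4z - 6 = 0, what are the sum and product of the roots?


For az^2+bz+c=0: sum = -b/a, product = c/a.
a=2, b=-4, c=-6
Sum = -(-4)/2 = 2
Product = (-6)/2 = -3


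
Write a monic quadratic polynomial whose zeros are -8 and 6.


p(z) = (z + 8)(z - 6)
Expand: z^2 + 2z - 48


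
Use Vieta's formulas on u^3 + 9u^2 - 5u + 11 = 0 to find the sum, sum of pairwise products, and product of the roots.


Monic cubic u^3+bu^2+cu+d=0: sum=-b, pairwise sum=c, product=-d.
b=9, c=-5, d=11
r1+r2+r3 = -9
r1r2+r1r3+r2r3 = -5
r1r2r3 = -11


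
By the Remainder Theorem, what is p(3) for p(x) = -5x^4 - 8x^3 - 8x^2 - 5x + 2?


By the Remainder Theorem, the remainder equals p(3):
  -5*(3)^4 = -405
  -8*(3)^3 = -216
  -8*(3)^2 = -72
  -5*(3)^1 = -15
  constant: 2
Sum: -405 - 216 - 72 - 15 + 2 = -706


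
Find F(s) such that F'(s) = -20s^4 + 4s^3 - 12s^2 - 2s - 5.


Reverse power rule on each term:
  ∫ -20s^4 ds = -4s^5
  ∫ 4s^3 ds = s^4
  ∫ -12s^2 ds = -4s^3
  ∫ -2s ds = -s^2
  ∫ -5 ds = -5s
F(s) = -4s^5 + s^4 - 4s^3 - s^2 - 5s + C


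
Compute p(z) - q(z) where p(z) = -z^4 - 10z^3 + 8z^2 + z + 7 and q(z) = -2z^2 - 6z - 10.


Distribute the minus sign:
  (-z^4 - 10z^3 + 8z^2 + z + 7)
- (-2z^2 - 6z - 10)
Negate second polynomial: 2z^2 + 6z + 10
Add: -z^4 - 10z^3 + 10z^2 + 7z + 17


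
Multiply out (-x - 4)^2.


Expand (-x - 4)^2 by repeated multiplication:
= x^2 + 8x + 16


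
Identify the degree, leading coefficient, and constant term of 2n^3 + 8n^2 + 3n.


Highest power of n is 3, with coefficient 2. Constant term is 0.
Degree = 3, leading coefficient = 2, constant term = 0


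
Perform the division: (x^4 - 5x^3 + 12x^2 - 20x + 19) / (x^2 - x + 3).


(x^4 - 5x^3 + 12x^2 - 20x + 19) / (x^2 - x + 3)
Step 1: x^2 * (x^2 - x + 3) = x^4 - x^3 + 3x^2; subtract.
Step 2: -4x * (x^2 - x + 3) = -4x^3 + 4x^2 - 12x; subtract.
Step 3: 5 * (x^2 - x + 3) = 5x^2 - 5x + 15; subtract.
Quotient: x^2 - 4x + 5, Remainder: -3x + 4


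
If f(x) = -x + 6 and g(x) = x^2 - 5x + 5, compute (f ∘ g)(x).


Substitute g(x) into f:
f(g(x)) = -1*(x^2 - 5x + 5) + 6
Expand and combine: -x^2 + 5x + 1


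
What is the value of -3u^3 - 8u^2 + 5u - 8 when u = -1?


Using direct substitution:
  -3 * (-1)^3 = 3
  -8 * (-1)^2 = -8
  5 * (-1)^1 = -5
  constant: -8
Sum = 3 - 8 - 5 - 8 = -18


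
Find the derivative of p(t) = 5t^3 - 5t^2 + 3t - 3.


Apply the power rule term by term:
  d/dt(5t^3) = 15t^2
  d/dt(-5t^2) = -10t
  d/dt(3t) = 3
  d/dt(-3) = 0
p'(t) = 15t^2 - 10t + 3


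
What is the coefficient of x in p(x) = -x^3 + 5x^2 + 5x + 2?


Read off the coefficient of x: 5


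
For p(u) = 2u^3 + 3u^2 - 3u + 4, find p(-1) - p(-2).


p(-1) = 8
p(-2) = 6
p(-1) - p(-2) = 8 - 6 = 2


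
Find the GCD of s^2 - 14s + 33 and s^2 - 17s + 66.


Factor each:
  s^2 - 14s + 33 = (s - 11)(s - 3)
  s^2 - 17s + 66 = (s - 11)(s - 6)
Common monic factor: s - 11


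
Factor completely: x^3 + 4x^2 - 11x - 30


Try integer roots (divisors of -30). x=-2: p(-2)=0.
Divide out (x + 2): quotient is x^2 + 2x - 15.
Factor the quadratic: (x - 3)(x + 5)
Result: (x + 2)(x - 3)(x + 5)


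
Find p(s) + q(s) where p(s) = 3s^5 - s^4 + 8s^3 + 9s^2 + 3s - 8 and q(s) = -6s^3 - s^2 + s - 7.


Align terms by degree and add:
  3s^5 - s^4 + 8s^3 + 9s^2 + 3s - 8
  -6s^3 - s^2 + s - 7
= 3s^5 - s^4 + 2s^3 + 8s^2 + 4s - 15


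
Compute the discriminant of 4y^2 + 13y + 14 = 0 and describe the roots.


D = b^2 - 4ac = (13)^2 - 4(4)(14) = 169 - 224 = -55
Since D < 0: two complex conjugate roots (no real roots)


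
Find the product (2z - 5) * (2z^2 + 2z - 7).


Distribute each term of the first polynomial:
  (2z)(2z^2 + 2z - 7) = 4z^3 + 4z^2 - 14z
  (-5)(2z^2 + 2z - 7) = -10z^2 - 10z + 35
Sum: 4z^3 - 6z^2 - 24z + 35


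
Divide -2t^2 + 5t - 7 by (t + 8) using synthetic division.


Synthetic division with c = -8. Coefficients: -2, 5, -7
Bring down -2.
  -2 * -8 = 16; 16 + 5 = 21
  21 * -8 = -168; -168 - 7 = -175
Quotient: -2t + 21, Remainder: -175


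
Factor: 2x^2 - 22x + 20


Roots satisfy r1 + r2 = -b/a = 11 and r1*r2 = c/a = 10.
So r1 = 10, r2 = 1.
2x^2 - 22x + 20 = 2(x - r1)(x - r2) = 2(x - 10)(x - 1)


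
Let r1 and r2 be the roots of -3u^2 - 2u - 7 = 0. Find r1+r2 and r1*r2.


For au^2+bu+c=0: sum = -b/a, product = c/a.
a=-3, b=-2, c=-7
Sum = -(-2)/-3 = -2/3
Product = (-7)/-3 = 7/3


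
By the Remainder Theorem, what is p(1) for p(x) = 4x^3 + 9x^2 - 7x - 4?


By the Remainder Theorem, the remainder equals p(1):
  4*(1)^3 = 4
  9*(1)^2 = 9
  -7*(1)^1 = -7
  constant: -4
Sum: 4 + 9 - 7 - 4 = 2


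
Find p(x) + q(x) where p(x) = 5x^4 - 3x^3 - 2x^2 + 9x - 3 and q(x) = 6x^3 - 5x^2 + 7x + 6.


Align terms by degree and add:
  5x^4 - 3x^3 - 2x^2 + 9x - 3
+ 6x^3 - 5x^2 + 7x + 6
= 5x^4 + 3x^3 - 7x^2 + 16x + 3


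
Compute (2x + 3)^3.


Expand (2x + 3)^3 by repeated multiplication:
  (2x + 3)^2 = 4x^2 + 12x + 9
= 8x^3 + 36x^2 + 54x + 27


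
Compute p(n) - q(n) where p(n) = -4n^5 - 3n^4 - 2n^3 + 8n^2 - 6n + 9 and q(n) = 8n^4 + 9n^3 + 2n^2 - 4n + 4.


Distribute the minus sign:
  (-4n^5 - 3n^4 - 2n^3 + 8n^2 - 6n + 9)
- (8n^4 + 9n^3 + 2n^2 - 4n + 4)
Negate second polynomial: -8n^4 - 9n^3 - 2n^2 + 4n - 4
Add: -4n^5 - 11n^4 - 11n^3 + 6n^2 - 2n + 5


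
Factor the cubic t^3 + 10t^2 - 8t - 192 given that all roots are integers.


Try integer roots (divisors of -192). t=4: p(4)=0.
Divide out (t - 4): quotient is t^2 + 14t + 48.
Factor the quadratic: (t + 8)(t + 6)
Result: (t - 4)(t + 8)(t + 6)


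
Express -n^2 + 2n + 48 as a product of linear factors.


Roots satisfy r1 + r2 = -b/a = 2 and r1*r2 = c/a = -48.
So r1 = -6, r2 = 8.
-n^2 + 2n + 48 = -(n - r1)(n - r2) = -(n + 6)(n - 8)


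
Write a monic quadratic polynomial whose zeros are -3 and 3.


p(t) = (t + 3)(t - 3)
Expand: t^2 - 9


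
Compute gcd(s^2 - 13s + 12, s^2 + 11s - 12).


Factor each:
  s^2 - 13s + 12 = (s - 1)(s - 12)
  s^2 + 11s - 12 = (s - 1)(s + 12)
Common monic factor: s - 1


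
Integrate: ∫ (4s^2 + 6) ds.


Reverse power rule on each term:
  ∫ 4s^2 ds = (4/3)s^3
  ∫ 6 ds = 6s
F(s) = (4/3)s^3 + 6s + C


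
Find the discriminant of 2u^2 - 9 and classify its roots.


D = b^2 - 4ac = (0)^2 - 4(2)(-9) = 0 + 72 = 72
Since D > 0: two distinct irrational roots


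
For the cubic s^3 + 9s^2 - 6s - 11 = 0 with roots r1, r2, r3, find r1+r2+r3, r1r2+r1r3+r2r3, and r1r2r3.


Monic cubic s^3+bs^2+cs+d=0: sum=-b, pairwise sum=c, product=-d.
b=9, c=-6, d=-11
r1+r2+r3 = -9
r1r2+r1r3+r2r3 = -6
r1r2r3 = 11


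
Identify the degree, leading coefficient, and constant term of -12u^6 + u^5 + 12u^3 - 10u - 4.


Highest power of u is 6, with coefficient -12. Constant term is -4.
Degree = 6, leading coefficient = -12, constant term = -4


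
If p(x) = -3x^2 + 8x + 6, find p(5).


Using direct substitution:
  -3 * (5)^2 = -75
  8 * (5)^1 = 40
  constant: 6
Sum = -75 + 40 + 6 = -29


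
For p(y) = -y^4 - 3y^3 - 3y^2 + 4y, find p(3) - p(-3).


p(3) = -177
p(-3) = -39
p(3) - p(-3) = -177 + 39 = -138


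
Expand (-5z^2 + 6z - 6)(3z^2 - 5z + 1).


Distribute each term of the first polynomial:
  (-5z^2)(3z^2 - 5z + 1) = -15z^4 + 25z^3 - 5z^2
  (6z)(3z^2 - 5z + 1) = 18z^3 - 30z^2 + 6z
  (-6)(3z^2 - 5z + 1) = -18z^2 + 30z - 6
Sum: -15z^4 + 43z^3 - 53z^2 + 36z - 6


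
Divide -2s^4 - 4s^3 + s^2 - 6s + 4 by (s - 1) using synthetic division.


Synthetic division with c = 1. Coefficients: -2, -4, 1, -6, 4
Bring down -2.
  -2 * 1 = -2; -2 - 4 = -6
  -6 * 1 = -6; -6 + 1 = -5
  -5 * 1 = -5; -5 - 6 = -11
  -11 * 1 = -11; -11 + 4 = -7
Quotient: -2s^3 - 6s^2 - 5s - 11, Remainder: -7


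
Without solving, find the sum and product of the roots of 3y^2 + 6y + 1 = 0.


For ay^2+by+c=0: sum = -b/a, product = c/a.
a=3, b=6, c=1
Sum = -(6)/3 = -2
Product = (1)/3 = 1/3


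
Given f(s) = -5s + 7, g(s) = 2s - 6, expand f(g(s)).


Substitute g(s) into f:
f(g(s)) = -5*(2s - 6) + 7
Expand and combine: -10s + 37


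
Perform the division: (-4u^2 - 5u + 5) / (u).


(-4u^2 - 5u + 5) / (u)
Step 1: -4u * (u) = -4u^2; subtract.
Step 2: -5 * (u) = -5u; subtract.
Quotient: -4u - 5, Remainder: 5


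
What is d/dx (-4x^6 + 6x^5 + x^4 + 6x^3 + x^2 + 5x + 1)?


Apply the power rule term by term:
  d/dx(-4x^6) = -24x^5
  d/dx(6x^5) = 30x^4
  d/dx(x^4) = 4x^3
  d/dx(6x^3) = 18x^2
  d/dx(x^2) = 2x
  d/dx(5x) = 5
  d/dx(1) = 0
p'(x) = -24x^5 + 30x^4 + 4x^3 + 18x^2 + 2x + 5


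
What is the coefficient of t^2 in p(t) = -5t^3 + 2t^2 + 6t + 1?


Read off the coefficient of t^2: 2


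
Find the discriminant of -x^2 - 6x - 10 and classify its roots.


D = b^2 - 4ac = (-6)^2 - 4(-1)(-10) = 36 - 40 = -4
Since D < 0: two complex conjugate roots (no real roots)


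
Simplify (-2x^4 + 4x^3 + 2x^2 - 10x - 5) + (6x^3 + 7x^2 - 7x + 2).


Align terms by degree and add:
  -2x^4 + 4x^3 + 2x^2 - 10x - 5
+ 6x^3 + 7x^2 - 7x + 2
= -2x^4 + 10x^3 + 9x^2 - 17x - 3


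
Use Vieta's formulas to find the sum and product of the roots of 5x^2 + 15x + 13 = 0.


For ax^2+bx+c=0: sum = -b/a, product = c/a.
a=5, b=15, c=13
Sum = -(15)/5 = -3
Product = (13)/5 = 13/5


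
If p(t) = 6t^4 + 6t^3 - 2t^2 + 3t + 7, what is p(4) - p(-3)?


p(4) = 1907
p(-3) = 304
p(4) - p(-3) = 1907 - 304 = 1603


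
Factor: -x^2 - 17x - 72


Roots satisfy r1 + r2 = -b/a = -17 and r1*r2 = c/a = 72.
So r1 = -8, r2 = -9.
-x^2 - 17x - 72 = -(x - r1)(x - r2) = -(x + 8)(x + 9)


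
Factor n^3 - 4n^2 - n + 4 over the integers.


Try integer roots (divisors of 4). n=-1: p(-1)=0.
Divide out (n + 1): quotient is n^2 - 5n + 4.
Factor the quadratic: (n - 4)(n - 1)
Result: (n + 1)(n - 4)(n - 1)


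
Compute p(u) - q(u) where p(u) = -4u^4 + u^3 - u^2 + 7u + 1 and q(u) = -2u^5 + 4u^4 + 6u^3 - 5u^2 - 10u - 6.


Distribute the minus sign:
  (-4u^4 + u^3 - u^2 + 7u + 1)
- (-2u^5 + 4u^4 + 6u^3 - 5u^2 - 10u - 6)
Negate second polynomial: 2u^5 - 4u^4 - 6u^3 + 5u^2 + 10u + 6
Add: 2u^5 - 8u^4 - 5u^3 + 4u^2 + 17u + 7


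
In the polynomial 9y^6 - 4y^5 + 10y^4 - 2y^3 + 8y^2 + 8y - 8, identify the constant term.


Read off the constant term: -8


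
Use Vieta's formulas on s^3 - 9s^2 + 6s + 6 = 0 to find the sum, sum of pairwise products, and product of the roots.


Monic cubic s^3+bs^2+cs+d=0: sum=-b, pairwise sum=c, product=-d.
b=-9, c=6, d=6
r1+r2+r3 = 9
r1r2+r1r3+r2r3 = 6
r1r2r3 = -6


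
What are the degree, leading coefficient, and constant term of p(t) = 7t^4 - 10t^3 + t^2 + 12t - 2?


Highest power of t is 4, with coefficient 7. Constant term is -2.
Degree = 4, leading coefficient = 7, constant term = -2


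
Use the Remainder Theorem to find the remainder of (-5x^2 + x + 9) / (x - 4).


By the Remainder Theorem, the remainder equals p(4):
  -5*(4)^2 = -80
  1*(4)^1 = 4
  constant: 9
Sum: -80 + 4 + 9 = -67


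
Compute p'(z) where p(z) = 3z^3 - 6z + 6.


Apply the power rule term by term:
  d/dz(3z^3) = 9z^2
  d/dz(-6z) = -6
  d/dz(6) = 0
p'(z) = 9z^2 - 6


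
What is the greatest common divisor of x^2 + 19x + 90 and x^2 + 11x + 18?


Factor each:
  x^2 + 19x + 90 = (x + 9)(x + 10)
  x^2 + 11x + 18 = (x + 9)(x + 2)
Common monic factor: x + 9


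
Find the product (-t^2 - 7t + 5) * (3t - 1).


Distribute each term of the first polynomial:
  (-t^2)(3t - 1) = -3t^3 + t^2
  (-7t)(3t - 1) = -21t^2 + 7t
  (5)(3t - 1) = 15t - 5
Sum: -3t^3 - 20t^2 + 22t - 5


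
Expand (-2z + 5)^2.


Expand (-2z + 5)^2 by repeated multiplication:
= 4z^2 - 20z + 25


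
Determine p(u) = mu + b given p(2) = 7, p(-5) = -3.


p(u) = mu + b. Using p(2)=7, p(-5)=-3:
m = (7 + 3)/(2 + 5) = 10/7 = 10/7
b = 7 - m*(2) = 7 - 20/7 = 29/7
p(u) = (10/7)u + (29/7)


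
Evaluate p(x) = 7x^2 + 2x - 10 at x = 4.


Using direct substitution:
  7 * (4)^2 = 112
  2 * (4)^1 = 8
  constant: -10
Sum = 112 + 8 - 10 = 110


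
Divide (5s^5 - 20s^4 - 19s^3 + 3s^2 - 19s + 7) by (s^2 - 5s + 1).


(5s^5 - 20s^4 - 19s^3 + 3s^2 - 19s + 7) / (s^2 - 5s + 1)
Step 1: 5s^3 * (s^2 - 5s + 1) = 5s^5 - 25s^4 + 5s^3; subtract.
Step 2: 5s^2 * (s^2 - 5s + 1) = 5s^4 - 25s^3 + 5s^2; subtract.
Step 3: s * (s^2 - 5s + 1) = s^3 - 5s^2 + s; subtract.
Step 4: 3 * (s^2 - 5s + 1) = 3s^2 - 15s + 3; subtract.
Quotient: 5s^3 + 5s^2 + s + 3, Remainder: -5s + 4


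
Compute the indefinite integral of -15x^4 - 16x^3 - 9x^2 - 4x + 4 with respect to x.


Reverse power rule on each term:
  ∫ -15x^4 dx = -3x^5
  ∫ -16x^3 dx = -4x^4
  ∫ -9x^2 dx = -3x^3
  ∫ -4x dx = -2x^2
  ∫ 4 dx = 4x
F(x) = -3x^5 - 4x^4 - 3x^3 - 2x^2 + 4x + C


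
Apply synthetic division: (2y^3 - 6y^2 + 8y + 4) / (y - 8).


Synthetic division with c = 8. Coefficients: 2, -6, 8, 4
Bring down 2.
  2 * 8 = 16; 16 - 6 = 10
  10 * 8 = 80; 80 + 8 = 88
  88 * 8 = 704; 704 + 4 = 708
Quotient: 2y^2 + 10y + 88, Remainder: 708


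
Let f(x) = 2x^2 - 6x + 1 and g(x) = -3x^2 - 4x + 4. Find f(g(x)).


Substitute g(x) into f:
f(g(x)) = 2*(-3x^2 - 4x + 4)^2 + (-6)*(-3x^2 - 4x + 4) + 1
(-3x^2 - 4x + 4)^2 = 9x^4 + 24x^3 - 8x^2 - 32x + 16
Expand and combine: 18x^4 + 48x^3 + 2x^2 - 40x + 9


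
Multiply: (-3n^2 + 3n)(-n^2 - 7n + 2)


Distribute each term of the first polynomial:
  (-3n^2)(-n^2 - 7n + 2) = 3n^4 + 21n^3 - 6n^2
  (3n)(-n^2 - 7n + 2) = -3n^3 - 21n^2 + 6n
Sum: 3n^4 + 18n^3 - 27n^2 + 6n


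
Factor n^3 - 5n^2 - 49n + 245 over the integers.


Try integer roots (divisors of 245). n=7: p(7)=0.
Divide out (n - 7): quotient is n^2 + 2n - 35.
Factor the quadratic: (n + 7)(n - 5)
Result: (n - 7)(n + 7)(n - 5)


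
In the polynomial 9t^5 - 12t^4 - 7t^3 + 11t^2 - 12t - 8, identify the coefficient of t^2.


Read off the coefficient of t^2: 11


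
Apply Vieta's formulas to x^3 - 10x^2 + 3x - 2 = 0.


Monic cubic x^3+bx^2+cx+d=0: sum=-b, pairwise sum=c, product=-d.
b=-10, c=3, d=-2
r1+r2+r3 = 10
r1r2+r1r3+r2r3 = 3
r1r2r3 = 2


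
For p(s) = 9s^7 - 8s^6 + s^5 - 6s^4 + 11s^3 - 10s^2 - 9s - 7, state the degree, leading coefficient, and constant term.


Highest power of s is 7, with coefficient 9. Constant term is -7.
Degree = 7, leading coefficient = 9, constant term = -7


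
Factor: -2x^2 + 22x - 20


Roots satisfy r1 + r2 = -b/a = 11 and r1*r2 = c/a = 10.
So r1 = 10, r2 = 1.
-2x^2 + 22x - 20 = -2(x - r1)(x - r2) = -2(x - 10)(x - 1)


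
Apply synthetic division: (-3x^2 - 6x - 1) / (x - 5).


Synthetic division with c = 5. Coefficients: -3, -6, -1
Bring down -3.
  -3 * 5 = -15; -15 - 6 = -21
  -21 * 5 = -105; -105 - 1 = -106
Quotient: -3x - 21, Remainder: -106


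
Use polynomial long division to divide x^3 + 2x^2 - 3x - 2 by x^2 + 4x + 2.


(x^3 + 2x^2 - 3x - 2) / (x^2 + 4x + 2)
Step 1: x * (x^2 + 4x + 2) = x^3 + 4x^2 + 2x; subtract.
Step 2: -2 * (x^2 + 4x + 2) = -2x^2 - 8x - 4; subtract.
Quotient: x - 2, Remainder: 3x + 2


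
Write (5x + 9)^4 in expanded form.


Expand (5x + 9)^4 by repeated multiplication:
  (5x + 9)^2 = 25x^2 + 90x + 81
  (5x + 9)^3 = 125x^3 + 675x^2 + 1215x + 729
= 625x^4 + 4500x^3 + 12150x^2 + 14580x + 6561


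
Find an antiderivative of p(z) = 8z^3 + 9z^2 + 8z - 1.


Reverse power rule on each term:
  ∫ 8z^3 dz = 2z^4
  ∫ 9z^2 dz = 3z^3
  ∫ 8z dz = 4z^2
  ∫ -1 dz = -z
F(z) = 2z^4 + 3z^3 + 4z^2 - z + C


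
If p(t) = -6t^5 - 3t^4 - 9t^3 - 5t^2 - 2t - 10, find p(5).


Using direct substitution:
  -6 * (5)^5 = -18750
  -3 * (5)^4 = -1875
  -9 * (5)^3 = -1125
  -5 * (5)^2 = -125
  -2 * (5)^1 = -10
  constant: -10
Sum = -18750 - 1875 - 1125 - 125 - 10 - 10 = -21895


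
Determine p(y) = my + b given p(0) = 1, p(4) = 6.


p(y) = my + b. Using p(0)=1, p(4)=6:
m = (1 - 6)/(0 - 4) = -5/-4 = 5/4
b = 1 - m*(0) = 1 = 1
p(y) = (5/4)y + 1


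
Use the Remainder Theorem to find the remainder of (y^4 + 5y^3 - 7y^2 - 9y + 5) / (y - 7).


By the Remainder Theorem, the remainder equals p(7):
  1*(7)^4 = 2401
  5*(7)^3 = 1715
  -7*(7)^2 = -343
  -9*(7)^1 = -63
  constant: 5
Sum: 2401 + 1715 - 343 - 63 + 5 = 3715


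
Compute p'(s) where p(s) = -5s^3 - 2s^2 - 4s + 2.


Apply the power rule term by term:
  d/ds(-5s^3) = -15s^2
  d/ds(-2s^2) = -4s
  d/ds(-4s) = -4
  d/ds(2) = 0
p'(s) = -15s^2 - 4s - 4


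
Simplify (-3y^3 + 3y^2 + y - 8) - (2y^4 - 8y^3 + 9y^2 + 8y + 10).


Distribute the minus sign:
  (-3y^3 + 3y^2 + y - 8)
- (2y^4 - 8y^3 + 9y^2 + 8y + 10)
Negate second polynomial: -2y^4 + 8y^3 - 9y^2 - 8y - 10
Add: -2y^4 + 5y^3 - 6y^2 - 7y - 18


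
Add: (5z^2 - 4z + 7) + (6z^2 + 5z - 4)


Align terms by degree and add:
  5z^2 - 4z + 7
+ 6z^2 + 5z - 4
= 11z^2 + z + 3


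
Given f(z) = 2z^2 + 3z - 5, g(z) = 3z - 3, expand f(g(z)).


Substitute g(z) into f:
f(g(z)) = 2*(3z - 3)^2 + 3*(3z - 3) + (-5)
(3z - 3)^2 = 9z^2 - 18z + 9
Expand and combine: 18z^2 - 27z + 4


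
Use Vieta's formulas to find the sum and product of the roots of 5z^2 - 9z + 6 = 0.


For az^2+bz+c=0: sum = -b/a, product = c/a.
a=5, b=-9, c=6
Sum = -(-9)/5 = 9/5
Product = (6)/5 = 6/5


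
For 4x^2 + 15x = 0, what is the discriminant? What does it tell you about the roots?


D = b^2 - 4ac = (15)^2 - 4(4)(0) = 225 = 225
Since D > 0: two distinct rational roots


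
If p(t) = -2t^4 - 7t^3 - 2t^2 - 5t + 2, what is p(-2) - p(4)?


p(-2) = 28
p(4) = -1010
p(-2) - p(4) = 28 + 1010 = 1038


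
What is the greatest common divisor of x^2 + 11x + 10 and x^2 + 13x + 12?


Factor each:
  x^2 + 11x + 10 = (x + 1)(x + 10)
  x^2 + 13x + 12 = (x + 1)(x + 12)
Common monic factor: x + 1


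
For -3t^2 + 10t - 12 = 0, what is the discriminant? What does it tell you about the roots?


D = b^2 - 4ac = (10)^2 - 4(-3)(-12) = 100 - 144 = -44
Since D < 0: two complex conjugate roots (no real roots)


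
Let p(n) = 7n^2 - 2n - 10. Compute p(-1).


Using direct substitution:
  7 * (-1)^2 = 7
  -2 * (-1)^1 = 2
  constant: -10
Sum = 7 + 2 - 10 = -1


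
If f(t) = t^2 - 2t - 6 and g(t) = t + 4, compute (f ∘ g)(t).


Substitute g(t) into f:
f(g(t)) = 1*(t + 4)^2 + (-2)*(t + 4) + (-6)
(t + 4)^2 = t^2 + 8t + 16
Expand and combine: t^2 + 6t + 2


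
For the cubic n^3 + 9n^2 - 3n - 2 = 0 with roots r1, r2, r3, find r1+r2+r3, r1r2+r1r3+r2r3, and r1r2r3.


Monic cubic n^3+bn^2+cn+d=0: sum=-b, pairwise sum=c, product=-d.
b=9, c=-3, d=-2
r1+r2+r3 = -9
r1r2+r1r3+r2r3 = -3
r1r2r3 = 2


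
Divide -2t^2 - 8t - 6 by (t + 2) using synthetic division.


Synthetic division with c = -2. Coefficients: -2, -8, -6
Bring down -2.
  -2 * -2 = 4; 4 - 8 = -4
  -4 * -2 = 8; 8 - 6 = 2
Quotient: -2t - 4, Remainder: 2


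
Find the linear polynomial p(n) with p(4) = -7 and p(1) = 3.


p(n) = mn + b. Using p(4)=-7, p(1)=3:
m = (-7 - 3)/(4 - 1) = -10/3 = -10/3
b = -7 - m*(4) = -7 + 40/3 = 19/3
p(n) = -(10/3)n + (19/3)


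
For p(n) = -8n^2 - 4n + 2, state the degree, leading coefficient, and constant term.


Highest power of n is 2, with coefficient -8. Constant term is 2.
Degree = 2, leading coefficient = -8, constant term = 2


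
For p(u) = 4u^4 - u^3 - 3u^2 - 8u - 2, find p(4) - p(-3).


p(4) = 878
p(-3) = 346
p(4) - p(-3) = 878 - 346 = 532


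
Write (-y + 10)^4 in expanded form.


Expand (-y + 10)^4 by repeated multiplication:
  (-y + 10)^2 = y^2 - 20y + 100
  (-y + 10)^3 = -y^3 + 30y^2 - 300y + 1000
= y^4 - 40y^3 + 600y^2 - 4000y + 10000


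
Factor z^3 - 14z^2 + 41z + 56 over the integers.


Try integer roots (divisors of 56). z=7: p(7)=0.
Divide out (z - 7): quotient is z^2 - 7z - 8.
Factor the quadratic: (z - 8)(z + 1)
Result: (z - 7)(z - 8)(z + 1)


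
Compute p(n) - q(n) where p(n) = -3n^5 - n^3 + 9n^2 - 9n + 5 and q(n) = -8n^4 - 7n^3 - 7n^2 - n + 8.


Distribute the minus sign:
  (-3n^5 - n^3 + 9n^2 - 9n + 5)
- (-8n^4 - 7n^3 - 7n^2 - n + 8)
Negate second polynomial: 8n^4 + 7n^3 + 7n^2 + n - 8
Add: -3n^5 + 8n^4 + 6n^3 + 16n^2 - 8n - 3


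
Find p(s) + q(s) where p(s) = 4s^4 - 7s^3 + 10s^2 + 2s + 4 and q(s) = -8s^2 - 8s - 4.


Align terms by degree and add:
  4s^4 - 7s^3 + 10s^2 + 2s + 4
  -8s^2 - 8s - 4
= 4s^4 - 7s^3 + 2s^2 - 6s


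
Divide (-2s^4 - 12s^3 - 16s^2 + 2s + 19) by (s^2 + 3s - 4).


(-2s^4 - 12s^3 - 16s^2 + 2s + 19) / (s^2 + 3s - 4)
Step 1: -2s^2 * (s^2 + 3s - 4) = -2s^4 - 6s^3 + 8s^2; subtract.
Step 2: -6s * (s^2 + 3s - 4) = -6s^3 - 18s^2 + 24s; subtract.
Step 3: -6 * (s^2 + 3s - 4) = -6s^2 - 18s + 24; subtract.
Quotient: -2s^2 - 6s - 6, Remainder: -4s - 5


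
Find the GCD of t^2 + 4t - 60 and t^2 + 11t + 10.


Factor each:
  t^2 + 4t - 60 = (t + 10)(t - 6)
  t^2 + 11t + 10 = (t + 10)(t + 1)
Common monic factor: t + 10


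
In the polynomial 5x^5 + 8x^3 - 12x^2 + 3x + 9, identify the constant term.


Read off the constant term: 9


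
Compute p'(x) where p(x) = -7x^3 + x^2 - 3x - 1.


Apply the power rule term by term:
  d/dx(-7x^3) = -21x^2
  d/dx(x^2) = 2x
  d/dx(-3x) = -3
  d/dx(-1) = 0
p'(x) = -21x^2 + 2x - 3


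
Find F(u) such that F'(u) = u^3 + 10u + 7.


Reverse power rule on each term:
  ∫ u^3 du = (1/4)u^4
  ∫ 10u du = 5u^2
  ∫ 7 du = 7u
F(u) = (1/4)u^4 + 5u^2 + 7u + C


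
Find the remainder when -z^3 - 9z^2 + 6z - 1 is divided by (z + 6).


By the Remainder Theorem, the remainder equals p(-6):
  -1*(-6)^3 = 216
  -9*(-6)^2 = -324
  6*(-6)^1 = -36
  constant: -1
Sum: 216 - 324 - 36 - 1 = -145


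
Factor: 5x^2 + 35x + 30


Roots satisfy r1 + r2 = -b/a = -7 and r1*r2 = c/a = 6.
So r1 = -6, r2 = -1.
5x^2 + 35x + 30 = 5(x - r1)(x - r2) = 5(x + 6)(x + 1)


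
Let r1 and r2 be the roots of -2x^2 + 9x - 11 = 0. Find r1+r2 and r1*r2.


For ax^2+bx+c=0: sum = -b/a, product = c/a.
a=-2, b=9, c=-11
Sum = -(9)/-2 = 9/2
Product = (-11)/-2 = 11/2


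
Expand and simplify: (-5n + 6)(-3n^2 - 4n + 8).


Distribute each term of the first polynomial:
  (-5n)(-3n^2 - 4n + 8) = 15n^3 + 20n^2 - 40n
  (6)(-3n^2 - 4n + 8) = -18n^2 - 24n + 48
Sum: 15n^3 + 2n^2 - 64n + 48


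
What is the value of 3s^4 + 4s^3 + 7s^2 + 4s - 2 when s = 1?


Using direct substitution:
  3 * (1)^4 = 3
  4 * (1)^3 = 4
  7 * (1)^2 = 7
  4 * (1)^1 = 4
  constant: -2
Sum = 3 + 4 + 7 + 4 - 2 = 16


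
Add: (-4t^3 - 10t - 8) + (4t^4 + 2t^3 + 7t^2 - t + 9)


Align terms by degree and add:
  -4t^3 - 10t - 8
+ 4t^4 + 2t^3 + 7t^2 - t + 9
= 4t^4 - 2t^3 + 7t^2 - 11t + 1


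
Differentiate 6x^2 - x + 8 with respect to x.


Apply the power rule term by term:
  d/dx(6x^2) = 12x
  d/dx(-x) = -1
  d/dx(8) = 0
p'(x) = 12x - 1


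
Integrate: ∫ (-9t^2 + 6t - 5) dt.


Reverse power rule on each term:
  ∫ -9t^2 dt = -3t^3
  ∫ 6t dt = 3t^2
  ∫ -5 dt = -5t
F(t) = -3t^3 + 3t^2 - 5t + C


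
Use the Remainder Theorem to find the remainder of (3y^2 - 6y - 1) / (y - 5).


By the Remainder Theorem, the remainder equals p(5):
  3*(5)^2 = 75
  -6*(5)^1 = -30
  constant: -1
Sum: 75 - 30 - 1 = 44


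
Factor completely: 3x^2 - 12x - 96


Roots satisfy r1 + r2 = -b/a = 4 and r1*r2 = c/a = -32.
So r1 = -4, r2 = 8.
3x^2 - 12x - 96 = 3(x - r1)(x - r2) = 3(x + 4)(x - 8)


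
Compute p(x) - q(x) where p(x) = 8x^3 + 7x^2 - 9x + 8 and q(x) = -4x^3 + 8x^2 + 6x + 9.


Distribute the minus sign:
  (8x^3 + 7x^2 - 9x + 8)
- (-4x^3 + 8x^2 + 6x + 9)
Negate second polynomial: 4x^3 - 8x^2 - 6x - 9
Add: 12x^3 - x^2 - 15x - 1
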